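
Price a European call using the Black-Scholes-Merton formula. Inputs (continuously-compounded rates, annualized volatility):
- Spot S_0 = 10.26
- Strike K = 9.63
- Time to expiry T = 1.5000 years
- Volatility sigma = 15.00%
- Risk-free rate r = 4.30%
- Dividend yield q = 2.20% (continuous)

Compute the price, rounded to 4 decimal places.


d1 = (ln(S/K) + (r - q + 0.5*sigma^2) * T) / (sigma * sqrt(T)) = 0.60826063
d2 = d1 - sigma * sqrt(T) = 0.42454890
exp(-rT) = 0.93753611; exp(-qT) = 0.96753856
C = S_0 * exp(-qT) * N(d1) - K * exp(-rT) * N(d2)
N(d1) = 0.72849269; N(d2) = 0.66441723
C = 10.2600 * 0.96753856 * 0.72849269 - 9.6300 * 0.93753611 * 0.66441723 = 1.2330

Answer: Price = 1.2330


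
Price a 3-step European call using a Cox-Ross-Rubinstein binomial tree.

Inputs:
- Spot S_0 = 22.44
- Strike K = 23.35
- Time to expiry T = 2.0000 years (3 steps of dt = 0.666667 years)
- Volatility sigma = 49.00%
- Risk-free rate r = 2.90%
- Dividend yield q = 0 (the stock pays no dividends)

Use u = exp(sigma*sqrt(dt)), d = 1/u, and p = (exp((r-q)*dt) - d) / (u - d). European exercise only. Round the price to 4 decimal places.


dt = T/N = 0.666667
u = exp(sigma*sqrt(dt)) = 1.491949; d = 1/u = 0.670264
p = (exp((r-q)*dt) - d) / (u - d) = 0.425050
Discount per step: exp(-r*dt) = 0.980852
Stock lattice S(k, i) with i counting down-moves:
  k=0: S(0,0) = 22.4400
  k=1: S(1,0) = 33.4793; S(1,1) = 15.0407
  k=2: S(2,0) = 49.9495; S(2,1) = 22.4400; S(2,2) = 10.0813
  k=3: S(3,0) = 74.5220; S(3,1) = 33.4793; S(3,2) = 15.0407; S(3,3) = 6.7571
Terminal payoffs V(N, i) = max(S_T - K, 0):
  V(3,0) = 51.172050; V(3,1) = 10.129336; V(3,2) = 0.000000; V(3,3) = 0.000000
Backward induction: V(k, i) = exp(-r*dt) * [p * V(k+1, i) + (1-p) * V(k+1, i+1)].
  V(2,0) = exp(-r*dt) * [p*51.172050 + (1-p)*10.129336] = 27.046559
  V(2,1) = exp(-r*dt) * [p*10.129336 + (1-p)*0.000000] = 4.223036
  V(2,2) = exp(-r*dt) * [p*0.000000 + (1-p)*0.000000] = 0.000000
  V(1,0) = exp(-r*dt) * [p*27.046559 + (1-p)*4.223036] = 13.657562
  V(1,1) = exp(-r*dt) * [p*4.223036 + (1-p)*0.000000] = 1.760632
  V(0,0) = exp(-r*dt) * [p*13.657562 + (1-p)*1.760632] = 6.686886

Answer: Price = V(0,0) = 6.6869


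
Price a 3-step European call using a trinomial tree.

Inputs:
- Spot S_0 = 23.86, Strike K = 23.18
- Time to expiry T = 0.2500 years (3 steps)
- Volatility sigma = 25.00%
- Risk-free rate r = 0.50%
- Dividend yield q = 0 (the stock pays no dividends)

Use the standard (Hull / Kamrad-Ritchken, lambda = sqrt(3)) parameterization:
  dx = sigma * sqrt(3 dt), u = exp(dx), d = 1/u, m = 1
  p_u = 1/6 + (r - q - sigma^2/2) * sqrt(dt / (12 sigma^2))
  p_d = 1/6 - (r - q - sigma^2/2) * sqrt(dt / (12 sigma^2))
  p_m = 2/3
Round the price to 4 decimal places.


Answer: Price = V(0,0) = 1.5549

Derivation:
dt = T/N = 0.083333; dx = sigma*sqrt(3*dt) = 0.125000
u = exp(dx) = 1.133148; d = 1/u = 0.882497
p_u = 0.157917, p_m = 0.666667, p_d = 0.175417
Discount per step: exp(-r*dt) = 0.999583
Stock lattice S(k, j) with j the centered position index:
  k=0: S(0,+0) = 23.8600
  k=1: S(1,-1) = 21.0564; S(1,+0) = 23.8600; S(1,+1) = 27.0369
  k=2: S(2,-2) = 18.5822; S(2,-1) = 21.0564; S(2,+0) = 23.8600; S(2,+1) = 27.0369; S(2,+2) = 30.6368
  k=3: S(3,-3) = 16.3987; S(3,-2) = 18.5822; S(3,-1) = 21.0564; S(3,+0) = 23.8600; S(3,+1) = 27.0369; S(3,+2) = 30.6368; S(3,+3) = 34.7161
Terminal payoffs V(N, j) = max(S_T - K, 0):
  V(3,-3) = 0.000000; V(3,-2) = 0.000000; V(3,-1) = 0.000000; V(3,+0) = 0.680000; V(3,+1) = 3.856922; V(3,+2) = 7.456846; V(3,+3) = 11.536095
Backward induction: V(k, j) = exp(-r*dt) * [p_u * V(k+1, j+1) + p_m * V(k+1, j) + p_d * V(k+1, j-1)]
  V(2,-2) = exp(-r*dt) * [p_u*0.000000 + p_m*0.000000 + p_d*0.000000] = 0.000000
  V(2,-1) = exp(-r*dt) * [p_u*0.680000 + p_m*0.000000 + p_d*0.000000] = 0.107339
  V(2,+0) = exp(-r*dt) * [p_u*3.856922 + p_m*0.680000 + p_d*0.000000] = 1.061963
  V(2,+1) = exp(-r*dt) * [p_u*7.456846 + p_m*3.856922 + p_d*0.680000] = 3.866514
  V(2,+2) = exp(-r*dt) * [p_u*11.536095 + p_m*7.456846 + p_d*3.856922] = 7.466429
  V(1,-1) = exp(-r*dt) * [p_u*1.061963 + p_m*0.107339 + p_d*0.000000] = 0.239161
  V(1,+0) = exp(-r*dt) * [p_u*3.866514 + p_m*1.061963 + p_d*0.107339] = 1.336834
  V(1,+1) = exp(-r*dt) * [p_u*7.466429 + p_m*3.866514 + p_d*1.061963] = 3.941393
  V(0,+0) = exp(-r*dt) * [p_u*3.941393 + p_m*1.336834 + p_d*0.239161] = 1.554939


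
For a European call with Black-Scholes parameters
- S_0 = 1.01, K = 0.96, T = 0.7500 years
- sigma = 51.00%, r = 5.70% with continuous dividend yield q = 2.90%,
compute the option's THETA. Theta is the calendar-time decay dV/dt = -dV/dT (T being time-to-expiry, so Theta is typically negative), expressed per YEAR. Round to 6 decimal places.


Answer: Theta = -0.114254

Derivation:
d1 = 0.3833375422; d2 = -0.0583354138
phi(d1) = 0.3706813913; exp(-qT) = 0.9784848257; exp(-rT) = 0.9581508979
Theta = -S*exp(-qT)*phi(d1)*sigma/(2*sqrt(T)) - r*K*exp(-rT)*N(d2) + q*S*exp(-qT)*N(d1)
N(d1) = 0.6492652467; N(d2) = 0.4767407297; sqrt(T) = 0.8660254038
Term 1 = -1.0100 * 0.9784848257 * 0.3706813913 * 0.5100 / (2 * 0.8660254038) = -0.1078663050
Term 2 = -0.0570 * 0.9600 * 0.9581508979 * 0.4767407297 = -0.0249955246
Term 3 = 0.0290 * 1.0100 * 0.9784848257 * 0.6492652467 = 0.0186078255
Theta = -0.1078663050 + (-0.0249955246) + (0.0186078255) = -0.114254


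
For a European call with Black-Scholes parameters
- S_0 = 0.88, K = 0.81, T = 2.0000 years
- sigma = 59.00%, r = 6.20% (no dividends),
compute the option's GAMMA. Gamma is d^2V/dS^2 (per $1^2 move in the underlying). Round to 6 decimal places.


Answer: Gamma = 0.435502

Derivation:
d1 = 0.6651449792; d2 = -0.1692410226
phi(d1) = 0.3197718664; exp(-qT) = 1.0000000000; exp(-rT) = 0.8833798409
Gamma = exp(-qT) * phi(d1) / (S * sigma * sqrt(T)) = 1.0000000000 * 0.3197718664 / (0.8800 * 0.5900 * 1.4142135624) = 0.435502


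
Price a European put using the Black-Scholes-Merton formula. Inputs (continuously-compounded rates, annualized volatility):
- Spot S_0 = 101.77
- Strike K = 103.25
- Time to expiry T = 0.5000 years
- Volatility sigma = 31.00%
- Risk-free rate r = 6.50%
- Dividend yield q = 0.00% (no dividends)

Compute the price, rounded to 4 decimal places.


d1 = (ln(S/K) + (r - q + 0.5*sigma^2) * T) / (sigma * sqrt(T)) = 0.19200063
d2 = d1 - sigma * sqrt(T) = -0.02720247
exp(-rT) = 0.96802245; exp(-qT) = 1.00000000
P = K * exp(-rT) * N(-d2) - S_0 * exp(-qT) * N(-d1)
N(-d1) = 0.42387086; N(-d2) = 0.51085088
P = 103.2500 * 0.96802245 * 0.51085088 - 101.7700 * 1.00000000 * 0.42387086 = 7.9213

Answer: Price = 7.9213


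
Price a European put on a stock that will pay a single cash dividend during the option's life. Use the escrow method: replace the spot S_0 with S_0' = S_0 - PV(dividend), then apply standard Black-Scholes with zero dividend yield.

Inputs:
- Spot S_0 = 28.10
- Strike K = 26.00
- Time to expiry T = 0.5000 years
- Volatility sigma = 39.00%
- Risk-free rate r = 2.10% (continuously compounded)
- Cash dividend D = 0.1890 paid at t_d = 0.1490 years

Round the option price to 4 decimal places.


PV(D) = D * exp(-r * t_d) = 0.1890 * 0.99687589 = 0.18840954
S_0' = S_0 - PV(D) = 28.1000 - 0.18840954 = 27.91159046
d1 = (ln(S_0'/K) + (r + sigma^2/2)*T) / (sigma*sqrt(T)) = 0.43322254
d2 = d1 - sigma*sqrt(T) = 0.15745090
exp(-rT) = 0.98955493
N(-d1) = 0.33242655; N(-d2) = 0.43744475
P = K * exp(-rT) * N(-d2) - S_0' * N(-d1) = 26.0000 * 0.98955493 * 0.43744475 - 27.91159046 * 0.33242655 = 1.9762

Answer: Price = 1.9762


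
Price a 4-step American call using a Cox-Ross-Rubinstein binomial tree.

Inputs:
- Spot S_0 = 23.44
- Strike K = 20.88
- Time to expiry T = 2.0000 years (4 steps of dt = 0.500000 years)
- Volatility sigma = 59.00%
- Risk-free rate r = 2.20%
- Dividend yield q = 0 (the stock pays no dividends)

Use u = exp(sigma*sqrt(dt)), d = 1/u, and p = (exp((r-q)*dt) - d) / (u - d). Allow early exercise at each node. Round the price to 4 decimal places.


dt = T/N = 0.500000
u = exp(sigma*sqrt(dt)) = 1.517695; d = 1/u = 0.658894
p = (exp((r-q)*dt) - d) / (u - d) = 0.410068
Discount per step: exp(-r*dt) = 0.989060
Stock lattice S(k, i) with i counting down-moves:
  k=0: S(0,0) = 23.4400
  k=1: S(1,0) = 35.5748; S(1,1) = 15.4445
  k=2: S(2,0) = 53.9917; S(2,1) = 23.4400; S(2,2) = 10.1763
  k=3: S(3,0) = 81.9429; S(3,1) = 35.5748; S(3,2) = 15.4445; S(3,3) = 6.7051
  k=4: S(4,0) = 124.3644; S(4,1) = 53.9917; S(4,2) = 23.4400; S(4,3) = 10.1763; S(4,4) = 4.4179
Terminal payoffs V(N, i) = max(S_T - K, 0):
  V(4,0) = 103.484400; V(4,1) = 33.111680; V(4,2) = 2.560000; V(4,3) = 0.000000; V(4,4) = 0.000000
Backward induction: V(k, i) = exp(-r*dt) * [p * V(k+1, i) + (1-p) * V(k+1, i+1)]; then take max(V_cont, immediate exercise) for American.
  V(3,0) = exp(-r*dt) * [p*103.484400 + (1-p)*33.111680] = 61.291346; exercise = 61.062925; V(3,0) = max -> 61.291346
  V(3,1) = exp(-r*dt) * [p*33.111680 + (1-p)*2.560000] = 14.923202; exercise = 14.694780; V(3,1) = max -> 14.923202
  V(3,2) = exp(-r*dt) * [p*2.560000 + (1-p)*0.000000] = 1.038290; exercise = 0.000000; V(3,2) = max -> 1.038290
  V(3,3) = exp(-r*dt) * [p*0.000000 + (1-p)*0.000000] = 0.000000; exercise = 0.000000; V(3,3) = max -> 0.000000
  V(2,0) = exp(-r*dt) * [p*61.291346 + (1-p)*14.923202] = 33.566024; exercise = 33.111680; V(2,0) = max -> 33.566024
  V(2,1) = exp(-r*dt) * [p*14.923202 + (1-p)*1.038290] = 6.658399; exercise = 2.560000; V(2,1) = max -> 6.658399
  V(2,2) = exp(-r*dt) * [p*1.038290 + (1-p)*0.000000] = 0.421111; exercise = 0.000000; V(2,2) = max -> 0.421111
  V(1,0) = exp(-r*dt) * [p*33.566024 + (1-p)*6.658399] = 17.498803; exercise = 14.694780; V(1,0) = max -> 17.498803
  V(1,1) = exp(-r*dt) * [p*6.658399 + (1-p)*0.421111] = 2.946235; exercise = 0.000000; V(1,1) = max -> 2.946235
  V(0,0) = exp(-r*dt) * [p*17.498803 + (1-p)*2.946235] = 8.816262; exercise = 2.560000; V(0,0) = max -> 8.816262

Answer: Price = V(0,0) = 8.8163


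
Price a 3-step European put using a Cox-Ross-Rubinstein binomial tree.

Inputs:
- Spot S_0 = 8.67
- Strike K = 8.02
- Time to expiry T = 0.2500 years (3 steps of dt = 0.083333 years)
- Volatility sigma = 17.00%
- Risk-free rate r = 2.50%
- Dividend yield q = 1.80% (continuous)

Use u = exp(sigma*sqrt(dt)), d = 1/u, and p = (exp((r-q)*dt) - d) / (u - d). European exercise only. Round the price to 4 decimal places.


dt = T/N = 0.083333
u = exp(sigma*sqrt(dt)) = 1.050299; d = 1/u = 0.952110
p = (exp((r-q)*dt) - d) / (u - d) = 0.493676
Discount per step: exp(-r*dt) = 0.997919
Stock lattice S(k, i) with i counting down-moves:
  k=0: S(0,0) = 8.6700
  k=1: S(1,0) = 9.1061; S(1,1) = 8.2548
  k=2: S(2,0) = 9.5641; S(2,1) = 8.6700; S(2,2) = 7.8595
  k=3: S(3,0) = 10.0452; S(3,1) = 9.1061; S(3,2) = 8.2548; S(3,3) = 7.4831
Terminal payoffs V(N, i) = max(K - S_T, 0):
  V(3,0) = 0.000000; V(3,1) = 0.000000; V(3,2) = 0.000000; V(3,3) = 0.536920
Backward induction: V(k, i) = exp(-r*dt) * [p * V(k+1, i) + (1-p) * V(k+1, i+1)].
  V(2,0) = exp(-r*dt) * [p*0.000000 + (1-p)*0.000000] = 0.000000
  V(2,1) = exp(-r*dt) * [p*0.000000 + (1-p)*0.000000] = 0.000000
  V(2,2) = exp(-r*dt) * [p*0.000000 + (1-p)*0.536920] = 0.271289
  V(1,0) = exp(-r*dt) * [p*0.000000 + (1-p)*0.000000] = 0.000000
  V(1,1) = exp(-r*dt) * [p*0.000000 + (1-p)*0.271289] = 0.137074
  V(0,0) = exp(-r*dt) * [p*0.000000 + (1-p)*0.137074] = 0.069260

Answer: Price = V(0,0) = 0.0693


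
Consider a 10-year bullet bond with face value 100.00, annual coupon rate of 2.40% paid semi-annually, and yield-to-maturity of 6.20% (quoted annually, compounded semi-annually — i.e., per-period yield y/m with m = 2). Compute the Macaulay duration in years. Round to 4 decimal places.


Answer: Macaulay duration = 8.7090 years

Derivation:
Coupon per period c = face * coupon_rate / m = 1.200000
Periods per year m = 2; per-period yield y/m = 0.031000
Number of cashflows N = 20
Cashflows (t years, CF_t, discount factor 1/(1+y/m)^(m*t), PV):
  t = 0.5000: CF_t = 1.200000, DF = 0.969932, PV = 1.163919
  t = 1.0000: CF_t = 1.200000, DF = 0.940768, PV = 1.128922
  t = 1.5000: CF_t = 1.200000, DF = 0.912481, PV = 1.094978
  t = 2.0000: CF_t = 1.200000, DF = 0.885045, PV = 1.062054
  t = 2.5000: CF_t = 1.200000, DF = 0.858434, PV = 1.030120
  t = 3.0000: CF_t = 1.200000, DF = 0.832622, PV = 0.999147
  t = 3.5000: CF_t = 1.200000, DF = 0.807587, PV = 0.969104
  t = 4.0000: CF_t = 1.200000, DF = 0.783305, PV = 0.939966
  t = 4.5000: CF_t = 1.200000, DF = 0.759752, PV = 0.911703
  t = 5.0000: CF_t = 1.200000, DF = 0.736908, PV = 0.884290
  t = 5.5000: CF_t = 1.200000, DF = 0.714751, PV = 0.857701
  t = 6.0000: CF_t = 1.200000, DF = 0.693260, PV = 0.831912
  t = 6.5000: CF_t = 1.200000, DF = 0.672415, PV = 0.806898
  t = 7.0000: CF_t = 1.200000, DF = 0.652197, PV = 0.782636
  t = 7.5000: CF_t = 1.200000, DF = 0.632587, PV = 0.759104
  t = 8.0000: CF_t = 1.200000, DF = 0.613566, PV = 0.736279
  t = 8.5000: CF_t = 1.200000, DF = 0.595117, PV = 0.714141
  t = 9.0000: CF_t = 1.200000, DF = 0.577224, PV = 0.692668
  t = 9.5000: CF_t = 1.200000, DF = 0.559868, PV = 0.671841
  t = 10.0000: CF_t = 101.200000, DF = 0.543034, PV = 54.954999
Price P = sum_t PV_t = 71.992381
Macaulay numerator sum_t t * PV_t:
  t * PV_t at t = 0.5000: 0.581959
  t * PV_t at t = 1.0000: 1.128922
  t * PV_t at t = 1.5000: 1.642466
  t * PV_t at t = 2.0000: 2.124108
  t * PV_t at t = 2.5000: 2.575301
  t * PV_t at t = 3.0000: 2.997440
  t * PV_t at t = 3.5000: 3.391866
  t * PV_t at t = 4.0000: 3.759862
  t * PV_t at t = 4.5000: 4.102662
  t * PV_t at t = 5.0000: 4.421449
  t * PV_t at t = 5.5000: 4.717356
  t * PV_t at t = 6.0000: 4.991471
  t * PV_t at t = 6.5000: 5.244836
  t * PV_t at t = 7.0000: 5.478453
  t * PV_t at t = 7.5000: 5.693280
  t * PV_t at t = 8.0000: 5.890235
  t * PV_t at t = 8.5000: 6.070198
  t * PV_t at t = 9.0000: 6.234014
  t * PV_t at t = 9.5000: 6.382491
  t * PV_t at t = 10.0000: 549.549993
Macaulay duration D = (sum_t t * PV_t) / P = 626.978362 / 71.992381 = 8.708954


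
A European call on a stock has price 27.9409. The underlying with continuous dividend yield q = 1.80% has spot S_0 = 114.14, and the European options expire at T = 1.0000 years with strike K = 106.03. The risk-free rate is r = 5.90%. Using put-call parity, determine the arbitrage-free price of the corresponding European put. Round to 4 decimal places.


Answer: Put price = 15.7922

Derivation:
Put-call parity: C - P = S_0 * exp(-qT) - K * exp(-rT).
S_0 * exp(-qT) = 114.1400 * 0.98216103 = 112.10386023
K * exp(-rT) = 106.0300 * 0.94270677 = 99.95519873
P = C - S*exp(-qT) + K*exp(-rT)
P = 27.9409 - 112.10386023 + 99.95519873 = 15.7922


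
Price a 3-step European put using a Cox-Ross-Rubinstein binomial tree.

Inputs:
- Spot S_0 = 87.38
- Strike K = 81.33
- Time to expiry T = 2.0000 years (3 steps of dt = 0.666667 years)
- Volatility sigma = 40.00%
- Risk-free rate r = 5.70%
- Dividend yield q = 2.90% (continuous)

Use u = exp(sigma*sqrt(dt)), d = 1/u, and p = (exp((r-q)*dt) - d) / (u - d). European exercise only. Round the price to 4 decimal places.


dt = T/N = 0.666667
u = exp(sigma*sqrt(dt)) = 1.386245; d = 1/u = 0.721373
p = (exp((r-q)*dt) - d) / (u - d) = 0.447408
Discount per step: exp(-r*dt) = 0.962713
Stock lattice S(k, i) with i counting down-moves:
  k=0: S(0,0) = 87.3800
  k=1: S(1,0) = 121.1301; S(1,1) = 63.0336
  k=2: S(2,0) = 167.9160; S(2,1) = 87.3800; S(2,2) = 45.4707
  k=3: S(3,0) = 232.7727; S(3,1) = 121.1301; S(3,2) = 63.0336; S(3,3) = 32.8014
Terminal payoffs V(N, i) = max(K - S_T, 0):
  V(3,0) = 0.000000; V(3,1) = 0.000000; V(3,2) = 18.296408; V(3,3) = 48.528622
Backward induction: V(k, i) = exp(-r*dt) * [p * V(k+1, i) + (1-p) * V(k+1, i+1)].
  V(2,0) = exp(-r*dt) * [p*0.000000 + (1-p)*0.000000] = 0.000000
  V(2,1) = exp(-r*dt) * [p*0.000000 + (1-p)*18.296408] = 9.733465
  V(2,2) = exp(-r*dt) * [p*18.296408 + (1-p)*48.528622] = 33.697356
  V(1,0) = exp(-r*dt) * [p*0.000000 + (1-p)*9.733465] = 5.178084
  V(1,1) = exp(-r*dt) * [p*9.733465 + (1-p)*33.697356] = 22.119029
  V(0,0) = exp(-r*dt) * [p*5.178084 + (1-p)*22.119029] = 13.997383

Answer: Price = V(0,0) = 13.9974


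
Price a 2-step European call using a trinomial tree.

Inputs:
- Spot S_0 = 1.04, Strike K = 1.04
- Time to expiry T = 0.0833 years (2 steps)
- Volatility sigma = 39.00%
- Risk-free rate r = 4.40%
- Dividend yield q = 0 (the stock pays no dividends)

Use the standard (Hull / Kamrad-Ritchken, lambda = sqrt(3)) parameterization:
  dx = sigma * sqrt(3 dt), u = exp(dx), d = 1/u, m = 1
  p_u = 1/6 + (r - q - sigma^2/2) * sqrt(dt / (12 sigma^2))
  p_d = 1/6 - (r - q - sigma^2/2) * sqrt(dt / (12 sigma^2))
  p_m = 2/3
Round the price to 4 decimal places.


Answer: Price = V(0,0) = 0.0417

Derivation:
dt = T/N = 0.041650; dx = sigma*sqrt(3*dt) = 0.137858
u = exp(dx) = 1.147813; d = 1/u = 0.871222
p_u = 0.161825, p_m = 0.666667, p_d = 0.171508
Discount per step: exp(-r*dt) = 0.998169
Stock lattice S(k, j) with j the centered position index:
  k=0: S(0,+0) = 1.0400
  k=1: S(1,-1) = 0.9061; S(1,+0) = 1.0400; S(1,+1) = 1.1937
  k=2: S(2,-2) = 0.7894; S(2,-1) = 0.9061; S(2,+0) = 1.0400; S(2,+1) = 1.1937; S(2,+2) = 1.3702
Terminal payoffs V(N, j) = max(S_T - K, 0):
  V(2,-2) = 0.000000; V(2,-1) = 0.000000; V(2,+0) = 0.000000; V(2,+1) = 0.153725; V(2,+2) = 0.330173
Backward induction: V(k, j) = exp(-r*dt) * [p_u * V(k+1, j+1) + p_m * V(k+1, j) + p_d * V(k+1, j-1)]
  V(1,-1) = exp(-r*dt) * [p_u*0.000000 + p_m*0.000000 + p_d*0.000000] = 0.000000
  V(1,+0) = exp(-r*dt) * [p_u*0.153725 + p_m*0.000000 + p_d*0.000000] = 0.024831
  V(1,+1) = exp(-r*dt) * [p_u*0.330173 + p_m*0.153725 + p_d*0.000000] = 0.155628
  V(0,+0) = exp(-r*dt) * [p_u*0.155628 + p_m*0.024831 + p_d*0.000000] = 0.041662


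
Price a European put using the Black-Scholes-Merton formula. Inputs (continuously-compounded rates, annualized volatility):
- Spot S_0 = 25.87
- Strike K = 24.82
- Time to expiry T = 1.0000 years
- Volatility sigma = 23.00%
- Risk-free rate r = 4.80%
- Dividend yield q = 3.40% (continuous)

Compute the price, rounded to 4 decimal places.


d1 = (ln(S/K) + (r - q + 0.5*sigma^2) * T) / (sigma * sqrt(T)) = 0.35601833
d2 = d1 - sigma * sqrt(T) = 0.12601833
exp(-rT) = 0.95313379; exp(-qT) = 0.96657150
P = K * exp(-rT) * N(-d2) - S_0 * exp(-qT) * N(-d1)
N(-d1) = 0.36091342; N(-d2) = 0.44985871
P = 24.8200 * 0.95313379 * 0.44985871 - 25.8700 * 0.96657150 * 0.36091342 = 1.6175

Answer: Price = 1.6175


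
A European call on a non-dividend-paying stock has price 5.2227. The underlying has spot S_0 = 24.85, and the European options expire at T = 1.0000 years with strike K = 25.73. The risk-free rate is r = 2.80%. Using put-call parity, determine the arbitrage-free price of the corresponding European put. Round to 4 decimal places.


Put-call parity: C - P = S_0 * exp(-qT) - K * exp(-rT).
S_0 * exp(-qT) = 24.8500 * 1.00000000 = 24.85000000
K * exp(-rT) = 25.7300 * 0.97238837 = 25.01955268
P = C - S*exp(-qT) + K*exp(-rT)
P = 5.2227 - 24.85000000 + 25.01955268 = 5.3923

Answer: Put price = 5.3923


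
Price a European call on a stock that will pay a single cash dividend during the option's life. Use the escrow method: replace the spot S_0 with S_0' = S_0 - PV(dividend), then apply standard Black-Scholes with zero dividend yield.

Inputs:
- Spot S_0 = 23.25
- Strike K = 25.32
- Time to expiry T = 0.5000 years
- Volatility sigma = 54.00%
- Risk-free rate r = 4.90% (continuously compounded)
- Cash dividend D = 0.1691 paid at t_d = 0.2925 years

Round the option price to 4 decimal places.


PV(D) = D * exp(-r * t_d) = 0.1691 * 0.98576972 = 0.16669366
S_0' = S_0 - PV(D) = 23.2500 - 0.16669366 = 23.08330634
d1 = (ln(S_0'/K) + (r + sigma^2/2)*T) / (sigma*sqrt(T)) = 0.01287220
d2 = d1 - sigma*sqrt(T) = -0.36896546
exp(-rT) = 0.97579769
N(d1) = 0.50513512; N(d2) = 0.35607673
C = S_0' * N(d1) - K * exp(-rT) * N(d2) = 23.08330634 * 0.50513512 - 25.3200 * 0.97579769 * 0.35607673 = 2.8625

Answer: Price = 2.8625


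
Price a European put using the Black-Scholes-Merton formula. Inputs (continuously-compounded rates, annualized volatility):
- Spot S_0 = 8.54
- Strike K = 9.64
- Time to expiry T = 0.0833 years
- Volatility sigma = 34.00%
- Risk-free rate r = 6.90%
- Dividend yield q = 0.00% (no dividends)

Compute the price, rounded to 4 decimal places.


Answer: Price = 1.0970

Derivation:
d1 = (ln(S/K) + (r - q + 0.5*sigma^2) * T) / (sigma * sqrt(T)) = -1.12705348
d2 = d1 - sigma * sqrt(T) = -1.22518339
exp(-rT) = 0.99426879; exp(-qT) = 1.00000000
P = K * exp(-rT) * N(-d2) - S_0 * exp(-qT) * N(-d1)
N(-d1) = 0.87014006; N(-d2) = 0.88974693
P = 9.6400 * 0.99426879 * 0.88974693 - 8.5400 * 1.00000000 * 0.87014006 = 1.0970


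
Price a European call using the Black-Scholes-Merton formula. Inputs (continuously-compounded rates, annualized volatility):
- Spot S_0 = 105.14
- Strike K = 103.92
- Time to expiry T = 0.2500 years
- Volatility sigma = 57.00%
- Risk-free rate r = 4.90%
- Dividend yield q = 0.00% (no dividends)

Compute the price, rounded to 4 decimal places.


Answer: Price = 13.0569

Derivation:
d1 = (ln(S/K) + (r - q + 0.5*sigma^2) * T) / (sigma * sqrt(T)) = 0.22643482
d2 = d1 - sigma * sqrt(T) = -0.05856518
exp(-rT) = 0.98782473; exp(-qT) = 1.00000000
C = S_0 * exp(-qT) * N(d1) - K * exp(-rT) * N(d2)
N(d1) = 0.58956837; N(d2) = 0.47664922
C = 105.1400 * 1.00000000 * 0.58956837 - 103.9200 * 0.98782473 * 0.47664922 = 13.0569


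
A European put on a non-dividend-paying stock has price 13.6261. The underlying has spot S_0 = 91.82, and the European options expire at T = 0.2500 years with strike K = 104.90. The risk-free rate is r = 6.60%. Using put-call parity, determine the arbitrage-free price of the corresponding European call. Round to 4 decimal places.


Answer: Call price = 2.2627

Derivation:
Put-call parity: C - P = S_0 * exp(-qT) - K * exp(-rT).
S_0 * exp(-qT) = 91.8200 * 1.00000000 = 91.82000000
K * exp(-rT) = 104.9000 * 0.98363538 = 103.18335130
C = P + S*exp(-qT) - K*exp(-rT)
C = 13.6261 + 91.82000000 - 103.18335130 = 2.2627


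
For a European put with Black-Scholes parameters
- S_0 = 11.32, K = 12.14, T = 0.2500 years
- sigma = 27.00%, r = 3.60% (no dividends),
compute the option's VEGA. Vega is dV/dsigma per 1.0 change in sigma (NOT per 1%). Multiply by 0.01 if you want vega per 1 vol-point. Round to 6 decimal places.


d1 = -0.3838682434; d2 = -0.5188682434
phi(d1) = 0.3706059362; exp(-qT) = 1.0000000000; exp(-rT) = 0.9910403788
Vega = S * exp(-qT) * phi(d1) * sqrt(T) = 11.3200 * 1.0000000000 * 0.3706059362 * 0.5000000000 = 2.097630

Answer: Vega = 2.097630


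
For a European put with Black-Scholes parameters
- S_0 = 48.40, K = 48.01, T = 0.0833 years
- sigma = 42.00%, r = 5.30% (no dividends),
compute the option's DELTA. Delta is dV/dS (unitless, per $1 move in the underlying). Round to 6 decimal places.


d1 = 0.1637730155; d2 = 0.0425537101
phi(d1) = 0.3936278601; exp(-qT) = 1.0000000000; exp(-rT) = 0.9955948313
N(-d1) = 0.4349549177
Delta = -exp(-qT) * N(-d1) = -1.0000000000 * 0.4349549177 = -0.434955

Answer: Delta = -0.434955


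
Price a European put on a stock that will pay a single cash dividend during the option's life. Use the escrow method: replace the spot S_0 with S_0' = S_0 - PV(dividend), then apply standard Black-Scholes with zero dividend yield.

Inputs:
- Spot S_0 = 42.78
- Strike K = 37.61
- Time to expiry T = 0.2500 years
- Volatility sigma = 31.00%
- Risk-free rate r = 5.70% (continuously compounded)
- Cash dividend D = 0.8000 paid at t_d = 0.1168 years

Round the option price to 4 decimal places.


PV(D) = D * exp(-r * t_d) = 0.8000 * 0.99336451 = 0.79469161
S_0' = S_0 - PV(D) = 42.7800 - 0.79469161 = 41.98530839
d1 = (ln(S_0'/K) + (r + sigma^2/2)*T) / (sigma*sqrt(T)) = 0.87943409
d2 = d1 - sigma*sqrt(T) = 0.72443409
exp(-rT) = 0.98585105
N(-d1) = 0.18958298; N(-d2) = 0.23439964
P = K * exp(-rT) * N(-d2) - S_0' * N(-d1) = 37.6100 * 0.98585105 * 0.23439964 - 41.98530839 * 0.18958298 = 0.7313

Answer: Price = 0.7313


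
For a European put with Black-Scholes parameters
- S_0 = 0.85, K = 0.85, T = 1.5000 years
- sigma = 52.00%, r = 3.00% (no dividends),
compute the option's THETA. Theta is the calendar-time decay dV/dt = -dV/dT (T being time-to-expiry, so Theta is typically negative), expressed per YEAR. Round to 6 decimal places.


Answer: Theta = -0.052165

Derivation:
d1 = 0.3890920245; d2 = -0.2477753086
phi(d1) = 0.3698584793; exp(-qT) = 1.0000000000; exp(-rT) = 0.9559974818
Theta = -S*exp(-qT)*phi(d1)*sigma/(2*sqrt(T)) + r*K*exp(-rT)*N(-d2) - q*S*exp(-qT)*N(-d1)
N(-d1) = 0.3486040365; N(-d2) = 0.5978458699; sqrt(T) = 1.2247448714
Term 1 = -0.8500 * 1.0000000000 * 0.3698584793 * 0.5200 / (2 * 1.2247448714) = -0.0667393886
Term 2 = 0.0300 * 0.8500 * 0.9559974818 * 0.5978458699 = 0.0145742482
Term 3 = 0 (no dividend yield, q = 0)
Theta = -0.0667393886 + (0.0145742482) + (0.0000000000) = -0.052165


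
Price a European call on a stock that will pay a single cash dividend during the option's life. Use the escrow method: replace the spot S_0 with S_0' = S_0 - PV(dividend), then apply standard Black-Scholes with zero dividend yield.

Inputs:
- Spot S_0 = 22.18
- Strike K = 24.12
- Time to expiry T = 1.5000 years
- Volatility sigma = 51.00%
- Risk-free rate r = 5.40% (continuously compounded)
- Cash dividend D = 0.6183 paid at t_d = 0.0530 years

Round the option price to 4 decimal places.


Answer: Price = 5.0371

Derivation:
PV(D) = D * exp(-r * t_d) = 0.6183 * 0.99714209 = 0.61653296
S_0' = S_0 - PV(D) = 22.1800 - 0.61653296 = 21.56346704
d1 = (ln(S_0'/K) + (r + sigma^2/2)*T) / (sigma*sqrt(T)) = 0.26261439
d2 = d1 - sigma*sqrt(T) = -0.36200549
exp(-rT) = 0.92219369
N(d1) = 0.60357610; N(d2) = 0.35867396
C = S_0' * N(d1) - K * exp(-rT) * N(d2) = 21.56346704 * 0.60357610 - 24.1200 * 0.92219369 * 0.35867396 = 5.0371


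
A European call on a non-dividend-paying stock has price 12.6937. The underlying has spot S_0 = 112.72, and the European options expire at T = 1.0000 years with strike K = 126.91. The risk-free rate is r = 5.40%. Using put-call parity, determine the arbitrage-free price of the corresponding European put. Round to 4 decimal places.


Put-call parity: C - P = S_0 * exp(-qT) - K * exp(-rT).
S_0 * exp(-qT) = 112.7200 * 1.00000000 = 112.72000000
K * exp(-rT) = 126.9100 * 0.94743211 = 120.23860864
P = C - S*exp(-qT) + K*exp(-rT)
P = 12.6937 - 112.72000000 + 120.23860864 = 20.2123

Answer: Put price = 20.2123


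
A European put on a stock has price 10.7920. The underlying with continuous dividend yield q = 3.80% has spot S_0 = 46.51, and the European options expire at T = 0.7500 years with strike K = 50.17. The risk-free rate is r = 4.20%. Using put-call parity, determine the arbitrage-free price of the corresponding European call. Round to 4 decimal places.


Put-call parity: C - P = S_0 * exp(-qT) - K * exp(-rT).
S_0 * exp(-qT) = 46.5100 * 0.97190229 = 45.20317570
K * exp(-rT) = 50.1700 * 0.96899096 = 48.61427629
C = P + S*exp(-qT) - K*exp(-rT)
C = 10.7920 + 45.20317570 - 48.61427629 = 7.3809

Answer: Call price = 7.3809


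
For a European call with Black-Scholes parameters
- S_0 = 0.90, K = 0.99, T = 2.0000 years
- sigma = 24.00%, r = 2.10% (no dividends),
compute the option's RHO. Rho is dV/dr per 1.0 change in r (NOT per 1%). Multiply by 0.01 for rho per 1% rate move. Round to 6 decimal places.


Answer: Rho = 0.706113

Derivation:
d1 = 0.0126390040; d2 = -0.3267722510
phi(d1) = 0.3989104173; exp(-qT) = 1.0000000000; exp(-rT) = 0.9588697806
N(d2) = 0.3719200744
Rho = K*T*exp(-rT)*N(d2) = 0.9900 * 2.0000 * 0.9588697806 * 0.3719200744 = 0.706113


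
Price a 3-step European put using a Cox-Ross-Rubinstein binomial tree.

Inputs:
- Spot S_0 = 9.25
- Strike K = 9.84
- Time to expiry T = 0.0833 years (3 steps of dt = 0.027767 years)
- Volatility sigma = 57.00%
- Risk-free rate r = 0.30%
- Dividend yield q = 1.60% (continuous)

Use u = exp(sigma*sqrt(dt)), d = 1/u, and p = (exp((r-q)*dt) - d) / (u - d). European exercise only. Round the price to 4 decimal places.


dt = T/N = 0.027767
u = exp(sigma*sqrt(dt)) = 1.099638; d = 1/u = 0.909390
p = (exp((r-q)*dt) - d) / (u - d) = 0.474376
Discount per step: exp(-r*dt) = 0.999917
Stock lattice S(k, i) with i counting down-moves:
  k=0: S(0,0) = 9.2500
  k=1: S(1,0) = 10.1717; S(1,1) = 8.4119
  k=2: S(2,0) = 11.1851; S(2,1) = 9.2500; S(2,2) = 7.6497
  k=3: S(3,0) = 12.2996; S(3,1) = 10.1717; S(3,2) = 8.4119; S(3,3) = 6.9565
Terminal payoffs V(N, i) = max(K - S_T, 0):
  V(3,0) = 0.000000; V(3,1) = 0.000000; V(3,2) = 1.428141; V(3,3) = 2.883472
Backward induction: V(k, i) = exp(-r*dt) * [p * V(k+1, i) + (1-p) * V(k+1, i+1)].
  V(2,0) = exp(-r*dt) * [p*0.000000 + (1-p)*0.000000] = 0.000000
  V(2,1) = exp(-r*dt) * [p*0.000000 + (1-p)*1.428141] = 0.750603
  V(2,2) = exp(-r*dt) * [p*1.428141 + (1-p)*2.883472] = 2.192915
  V(1,0) = exp(-r*dt) * [p*0.000000 + (1-p)*0.750603] = 0.394502
  V(1,1) = exp(-r*dt) * [p*0.750603 + (1-p)*2.192915] = 1.508592
  V(0,0) = exp(-r*dt) * [p*0.394502 + (1-p)*1.508592] = 0.980013

Answer: Price = V(0,0) = 0.9800


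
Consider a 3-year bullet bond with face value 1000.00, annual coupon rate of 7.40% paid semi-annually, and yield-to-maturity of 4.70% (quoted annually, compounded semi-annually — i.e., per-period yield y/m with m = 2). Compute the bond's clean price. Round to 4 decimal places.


Coupon per period c = face * coupon_rate / m = 37.000000
Periods per year m = 2; per-period yield y/m = 0.023500
Number of cashflows N = 6
Cashflows (t years, CF_t, discount factor 1/(1+y/m)^(m*t), PV):
  t = 0.5000: CF_t = 37.000000, DF = 0.977040, PV = 36.150464
  t = 1.0000: CF_t = 37.000000, DF = 0.954606, PV = 35.320434
  t = 1.5000: CF_t = 37.000000, DF = 0.932688, PV = 34.509462
  t = 2.0000: CF_t = 37.000000, DF = 0.911273, PV = 33.717109
  t = 2.5000: CF_t = 37.000000, DF = 0.890350, PV = 32.942950
  t = 3.0000: CF_t = 1037.000000, DF = 0.869907, PV = 902.093751
Price P = sum_t PV_t = 1074.734170

Answer: Price = 1074.7342


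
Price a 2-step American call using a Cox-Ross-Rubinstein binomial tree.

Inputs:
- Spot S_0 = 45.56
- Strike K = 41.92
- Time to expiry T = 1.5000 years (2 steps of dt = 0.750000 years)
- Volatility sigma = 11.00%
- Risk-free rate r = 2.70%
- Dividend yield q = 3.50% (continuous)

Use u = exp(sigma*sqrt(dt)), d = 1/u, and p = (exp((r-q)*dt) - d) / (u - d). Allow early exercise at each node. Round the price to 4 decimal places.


dt = T/N = 0.750000
u = exp(sigma*sqrt(dt)) = 1.099948; d = 1/u = 0.909134
p = (exp((r-q)*dt) - d) / (u - d) = 0.444852
Discount per step: exp(-r*dt) = 0.979954
Stock lattice S(k, i) with i counting down-moves:
  k=0: S(0,0) = 45.5600
  k=1: S(1,0) = 50.1136; S(1,1) = 41.4201
  k=2: S(2,0) = 55.1224; S(2,1) = 45.5600; S(2,2) = 37.6565
Terminal payoffs V(N, i) = max(S_T - K, 0):
  V(2,0) = 13.202376; V(2,1) = 3.640000; V(2,2) = 0.000000
Backward induction: V(k, i) = exp(-r*dt) * [p * V(k+1, i) + (1-p) * V(k+1, i+1)]; then take max(V_cont, immediate exercise) for American.
  V(1,0) = exp(-r*dt) * [p*13.202376 + (1-p)*3.640000] = 7.735601; exercise = 8.193625; V(1,0) = max -> 8.193625
  V(1,1) = exp(-r*dt) * [p*3.640000 + (1-p)*0.000000] = 1.586802; exercise = 0.000000; V(1,1) = max -> 1.586802
  V(0,0) = exp(-r*dt) * [p*8.193625 + (1-p)*1.586802] = 4.435135; exercise = 3.640000; V(0,0) = max -> 4.435135

Answer: Price = V(0,0) = 4.4351


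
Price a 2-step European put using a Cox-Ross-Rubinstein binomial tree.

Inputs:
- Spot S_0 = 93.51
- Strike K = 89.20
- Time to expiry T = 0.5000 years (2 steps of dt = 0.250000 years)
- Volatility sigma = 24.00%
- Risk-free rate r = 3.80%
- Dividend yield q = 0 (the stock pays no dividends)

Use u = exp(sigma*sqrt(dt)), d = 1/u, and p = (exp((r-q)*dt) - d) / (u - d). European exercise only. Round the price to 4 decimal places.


Answer: Price = V(0,0) = 3.6894

Derivation:
dt = T/N = 0.250000
u = exp(sigma*sqrt(dt)) = 1.127497; d = 1/u = 0.886920
p = (exp((r-q)*dt) - d) / (u - d) = 0.509713
Discount per step: exp(-r*dt) = 0.990545
Stock lattice S(k, i) with i counting down-moves:
  k=0: S(0,0) = 93.5100
  k=1: S(1,0) = 105.4322; S(1,1) = 82.9359
  k=2: S(2,0) = 118.8745; S(2,1) = 93.5100; S(2,2) = 73.5576
Terminal payoffs V(N, i) = max(K - S_T, 0):
  V(2,0) = 0.000000; V(2,1) = 0.000000; V(2,2) = 15.642429
Backward induction: V(k, i) = exp(-r*dt) * [p * V(k+1, i) + (1-p) * V(k+1, i+1)].
  V(1,0) = exp(-r*dt) * [p*0.000000 + (1-p)*0.000000] = 0.000000
  V(1,1) = exp(-r*dt) * [p*0.000000 + (1-p)*15.642429] = 7.596772
  V(0,0) = exp(-r*dt) * [p*0.000000 + (1-p)*7.596772] = 3.689386


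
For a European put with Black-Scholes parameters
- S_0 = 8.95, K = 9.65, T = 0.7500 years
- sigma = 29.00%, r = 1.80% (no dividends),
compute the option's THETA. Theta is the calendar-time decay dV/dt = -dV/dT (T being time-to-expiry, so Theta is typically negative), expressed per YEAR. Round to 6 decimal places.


d1 = -0.1205144351; d2 = -0.3716618022
phi(d1) = 0.3960557092; exp(-qT) = 1.0000000000; exp(-rT) = 0.9865907163
Theta = -S*exp(-qT)*phi(d1)*sigma/(2*sqrt(T)) + r*K*exp(-rT)*N(-d2) - q*S*exp(-qT)*N(-d1)
N(-d1) = 0.5479621773; N(-d2) = 0.6449276658; sqrt(T) = 0.8660254038
Term 1 = -8.9500 * 1.0000000000 * 0.3960557092 * 0.2900 / (2 * 0.8660254038) = -0.5934944799
Term 2 = 0.0180 * 9.6500 * 0.9865907163 * 0.6449276658 = 0.1105217748
Term 3 = 0 (no dividend yield, q = 0)
Theta = -0.5934944799 + (0.1105217748) + (0.0000000000) = -0.482973

Answer: Theta = -0.482973


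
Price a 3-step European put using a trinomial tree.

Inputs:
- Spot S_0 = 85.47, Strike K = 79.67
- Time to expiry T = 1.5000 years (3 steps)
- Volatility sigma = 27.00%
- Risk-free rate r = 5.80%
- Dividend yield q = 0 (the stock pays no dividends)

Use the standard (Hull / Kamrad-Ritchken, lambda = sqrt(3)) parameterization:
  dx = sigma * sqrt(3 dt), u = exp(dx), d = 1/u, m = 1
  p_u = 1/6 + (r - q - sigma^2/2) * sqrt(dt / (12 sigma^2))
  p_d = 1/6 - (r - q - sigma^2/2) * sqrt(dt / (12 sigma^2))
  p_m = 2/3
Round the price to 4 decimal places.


Answer: Price = V(0,0) = 5.1884

Derivation:
dt = T/N = 0.500000; dx = sigma*sqrt(3*dt) = 0.330681
u = exp(dx) = 1.391916; d = 1/u = 0.718434
p_u = 0.182959, p_m = 0.666667, p_d = 0.150375
Discount per step: exp(-r*dt) = 0.971416
Stock lattice S(k, j) with j the centered position index:
  k=0: S(0,+0) = 85.4700
  k=1: S(1,-1) = 61.4046; S(1,+0) = 85.4700; S(1,+1) = 118.9670
  k=2: S(2,-2) = 44.1151; S(2,-1) = 61.4046; S(2,+0) = 85.4700; S(2,+1) = 118.9670; S(2,+2) = 165.5921
  k=3: S(3,-3) = 31.6938; S(3,-2) = 44.1151; S(3,-1) = 61.4046; S(3,+0) = 85.4700; S(3,+1) = 118.9670; S(3,+2) = 165.5921; S(3,+3) = 230.4903
Terminal payoffs V(N, j) = max(K - S_T, 0):
  V(3,-3) = 47.976168; V(3,-2) = 35.554852; V(3,-1) = 18.265426; V(3,+0) = 0.000000; V(3,+1) = 0.000000; V(3,+2) = 0.000000; V(3,+3) = 0.000000
Backward induction: V(k, j) = exp(-r*dt) * [p_u * V(k+1, j+1) + p_m * V(k+1, j) + p_d * V(k+1, j-1)]
  V(2,-2) = exp(-r*dt) * [p_u*18.265426 + p_m*35.554852 + p_d*47.976168] = 33.280193
  V(2,-1) = exp(-r*dt) * [p_u*0.000000 + p_m*18.265426 + p_d*35.554852] = 17.022612
  V(2,+0) = exp(-r*dt) * [p_u*0.000000 + p_m*0.000000 + p_d*18.265426] = 2.668146
  V(2,+1) = exp(-r*dt) * [p_u*0.000000 + p_m*0.000000 + p_d*0.000000] = 0.000000
  V(2,+2) = exp(-r*dt) * [p_u*0.000000 + p_m*0.000000 + p_d*0.000000] = 0.000000
  V(1,-1) = exp(-r*dt) * [p_u*2.668146 + p_m*17.022612 + p_d*33.280193] = 16.359685
  V(1,+0) = exp(-r*dt) * [p_u*0.000000 + p_m*2.668146 + p_d*17.022612] = 4.214521
  V(1,+1) = exp(-r*dt) * [p_u*0.000000 + p_m*0.000000 + p_d*2.668146] = 0.389753
  V(0,+0) = exp(-r*dt) * [p_u*0.389753 + p_m*4.214521 + p_d*16.359685] = 5.188403


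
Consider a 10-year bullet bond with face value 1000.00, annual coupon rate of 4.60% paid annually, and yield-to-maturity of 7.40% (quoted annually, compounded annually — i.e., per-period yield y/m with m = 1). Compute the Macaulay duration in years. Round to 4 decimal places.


Coupon per period c = face * coupon_rate / m = 46.000000
Periods per year m = 1; per-period yield y/m = 0.074000
Number of cashflows N = 10
Cashflows (t years, CF_t, discount factor 1/(1+y/m)^(m*t), PV):
  t = 1.0000: CF_t = 46.000000, DF = 0.931099, PV = 42.830540
  t = 2.0000: CF_t = 46.000000, DF = 0.866945, PV = 39.879460
  t = 3.0000: CF_t = 46.000000, DF = 0.807211, PV = 37.131713
  t = 4.0000: CF_t = 46.000000, DF = 0.751593, PV = 34.573290
  t = 5.0000: CF_t = 46.000000, DF = 0.699808, PV = 32.191145
  t = 6.0000: CF_t = 46.000000, DF = 0.651590, PV = 29.973133
  t = 7.0000: CF_t = 46.000000, DF = 0.606694, PV = 27.907945
  t = 8.0000: CF_t = 46.000000, DF = 0.564892, PV = 25.985051
  t = 9.0000: CF_t = 46.000000, DF = 0.525971, PV = 24.194648
  t = 10.0000: CF_t = 1046.000000, DF = 0.489731, PV = 512.258143
Price P = sum_t PV_t = 806.925069
Macaulay numerator sum_t t * PV_t:
  t * PV_t at t = 1.0000: 42.830540
  t * PV_t at t = 2.0000: 79.758920
  t * PV_t at t = 3.0000: 111.395140
  t * PV_t at t = 4.0000: 138.293159
  t * PV_t at t = 5.0000: 160.955725
  t * PV_t at t = 6.0000: 179.838799
  t * PV_t at t = 7.0000: 195.355617
  t * PV_t at t = 8.0000: 207.880411
  t * PV_t at t = 9.0000: 217.751828
  t * PV_t at t = 10.0000: 5122.581431
Macaulay duration D = (sum_t t * PV_t) / P = 6456.641570 / 806.925069 = 8.001538

Answer: Macaulay duration = 8.0015 years


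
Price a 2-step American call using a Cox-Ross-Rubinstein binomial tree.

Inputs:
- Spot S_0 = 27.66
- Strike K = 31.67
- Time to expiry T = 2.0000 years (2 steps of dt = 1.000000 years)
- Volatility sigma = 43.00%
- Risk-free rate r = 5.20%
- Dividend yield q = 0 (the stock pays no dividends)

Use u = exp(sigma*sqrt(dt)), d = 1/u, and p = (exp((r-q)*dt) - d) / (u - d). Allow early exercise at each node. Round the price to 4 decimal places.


Answer: Price = V(0,0) = 6.2679

Derivation:
dt = T/N = 1.000000
u = exp(sigma*sqrt(dt)) = 1.537258; d = 1/u = 0.650509
p = (exp((r-q)*dt) - d) / (u - d) = 0.454319
Discount per step: exp(-r*dt) = 0.949329
Stock lattice S(k, i) with i counting down-moves:
  k=0: S(0,0) = 27.6600
  k=1: S(1,0) = 42.5205; S(1,1) = 17.9931
  k=2: S(2,0) = 65.3650; S(2,1) = 27.6600; S(2,2) = 11.7047
Terminal payoffs V(N, i) = max(S_T - K, 0):
  V(2,0) = 33.695025; V(2,1) = 0.000000; V(2,2) = 0.000000
Backward induction: V(k, i) = exp(-r*dt) * [p * V(k+1, i) + (1-p) * V(k+1, i+1)]; then take max(V_cont, immediate exercise) for American.
  V(1,0) = exp(-r*dt) * [p*33.695025 + (1-p)*0.000000] = 14.532601; exercise = 10.850543; V(1,0) = max -> 14.532601
  V(1,1) = exp(-r*dt) * [p*0.000000 + (1-p)*0.000000] = 0.000000; exercise = 0.000000; V(1,1) = max -> 0.000000
  V(0,0) = exp(-r*dt) * [p*14.532601 + (1-p)*0.000000] = 6.267884; exercise = 0.000000; V(0,0) = max -> 6.267884


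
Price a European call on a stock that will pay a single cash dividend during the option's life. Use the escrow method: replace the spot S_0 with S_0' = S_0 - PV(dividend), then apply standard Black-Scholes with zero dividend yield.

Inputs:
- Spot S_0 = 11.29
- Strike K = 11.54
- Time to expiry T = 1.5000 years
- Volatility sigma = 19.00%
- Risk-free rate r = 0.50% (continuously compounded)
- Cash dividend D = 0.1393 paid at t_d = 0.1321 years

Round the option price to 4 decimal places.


Answer: Price = 0.9023

Derivation:
PV(D) = D * exp(-r * t_d) = 0.1393 * 0.99933972 = 0.13920802
S_0' = S_0 - PV(D) = 11.2900 - 0.13920802 = 11.15079198
d1 = (ln(S_0'/K) + (r + sigma^2/2)*T) / (sigma*sqrt(T)) = 0.00114423
d2 = d1 - sigma*sqrt(T) = -0.23155730
exp(-rT) = 0.99252805
N(d1) = 0.50045648; N(d2) = 0.40844094
C = S_0' * N(d1) - K * exp(-rT) * N(d2) = 11.15079198 * 0.50045648 - 11.5400 * 0.99252805 * 0.40844094 = 0.9023


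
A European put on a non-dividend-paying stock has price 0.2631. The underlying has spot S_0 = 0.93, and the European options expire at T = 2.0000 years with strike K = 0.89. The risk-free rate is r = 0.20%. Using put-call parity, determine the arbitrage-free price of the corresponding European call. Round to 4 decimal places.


Answer: Call price = 0.3067

Derivation:
Put-call parity: C - P = S_0 * exp(-qT) - K * exp(-rT).
S_0 * exp(-qT) = 0.9300 * 1.00000000 = 0.93000000
K * exp(-rT) = 0.8900 * 0.99600799 = 0.88644711
C = P + S*exp(-qT) - K*exp(-rT)
C = 0.2631 + 0.93000000 - 0.88644711 = 0.3067


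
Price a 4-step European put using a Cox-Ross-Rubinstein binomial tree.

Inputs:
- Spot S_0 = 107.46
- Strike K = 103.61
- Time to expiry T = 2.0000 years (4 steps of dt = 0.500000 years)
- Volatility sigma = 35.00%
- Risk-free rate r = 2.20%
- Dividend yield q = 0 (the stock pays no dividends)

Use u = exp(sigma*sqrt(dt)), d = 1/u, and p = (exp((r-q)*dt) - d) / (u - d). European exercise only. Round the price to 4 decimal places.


Answer: Price = V(0,0) = 15.7047

Derivation:
dt = T/N = 0.500000
u = exp(sigma*sqrt(dt)) = 1.280803; d = 1/u = 0.780760
p = (exp((r-q)*dt) - d) / (u - d) = 0.460562
Discount per step: exp(-r*dt) = 0.989060
Stock lattice S(k, i) with i counting down-moves:
  k=0: S(0,0) = 107.4600
  k=1: S(1,0) = 137.6351; S(1,1) = 83.9005
  k=2: S(2,0) = 176.2835; S(2,1) = 107.4600; S(2,2) = 65.5061
  k=3: S(3,0) = 225.7845; S(3,1) = 137.6351; S(3,2) = 83.9005; S(3,3) = 51.1446
  k=4: S(4,0) = 289.1855; S(4,1) = 176.2835; S(4,2) = 107.4600; S(4,3) = 65.5061; S(4,4) = 39.9316
Terminal payoffs V(N, i) = max(K - S_T, 0):
  V(4,0) = 0.000000; V(4,1) = 0.000000; V(4,2) = 0.000000; V(4,3) = 38.103856; V(4,4) = 63.678352
Backward induction: V(k, i) = exp(-r*dt) * [p * V(k+1, i) + (1-p) * V(k+1, i+1)].
  V(3,0) = exp(-r*dt) * [p*0.000000 + (1-p)*0.000000] = 0.000000
  V(3,1) = exp(-r*dt) * [p*0.000000 + (1-p)*0.000000] = 0.000000
  V(3,2) = exp(-r*dt) * [p*0.000000 + (1-p)*38.103856] = 20.329822
  V(3,3) = exp(-r*dt) * [p*38.103856 + (1-p)*63.678352] = 51.331953
  V(2,0) = exp(-r*dt) * [p*0.000000 + (1-p)*0.000000] = 0.000000
  V(2,1) = exp(-r*dt) * [p*0.000000 + (1-p)*20.329822] = 10.846714
  V(2,2) = exp(-r*dt) * [p*20.329822 + (1-p)*51.331953] = 36.648207
  V(1,0) = exp(-r*dt) * [p*0.000000 + (1-p)*10.846714] = 5.787125
  V(1,1) = exp(-r*dt) * [p*10.846714 + (1-p)*36.648207] = 24.494108
  V(0,0) = exp(-r*dt) * [p*5.787125 + (1-p)*24.494108] = 15.704685
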